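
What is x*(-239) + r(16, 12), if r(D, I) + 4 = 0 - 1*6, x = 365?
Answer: -87245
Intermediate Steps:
r(D, I) = -10 (r(D, I) = -4 + (0 - 1*6) = -4 + (0 - 6) = -4 - 6 = -10)
x*(-239) + r(16, 12) = 365*(-239) - 10 = -87235 - 10 = -87245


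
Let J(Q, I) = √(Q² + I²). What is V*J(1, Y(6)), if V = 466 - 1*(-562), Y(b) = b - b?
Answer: 1028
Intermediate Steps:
Y(b) = 0
V = 1028 (V = 466 + 562 = 1028)
J(Q, I) = √(I² + Q²)
V*J(1, Y(6)) = 1028*√(0² + 1²) = 1028*√(0 + 1) = 1028*√1 = 1028*1 = 1028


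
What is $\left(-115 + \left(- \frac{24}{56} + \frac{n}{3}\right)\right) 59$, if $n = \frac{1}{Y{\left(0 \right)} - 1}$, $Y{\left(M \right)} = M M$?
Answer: $- \frac{143429}{21} \approx -6830.0$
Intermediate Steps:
$Y{\left(M \right)} = M^{2}$
$n = -1$ ($n = \frac{1}{0^{2} - 1} = \frac{1}{0 - 1} = \frac{1}{-1} = -1$)
$\left(-115 + \left(- \frac{24}{56} + \frac{n}{3}\right)\right) 59 = \left(-115 - \left(\frac{1}{3} + \frac{3}{7}\right)\right) 59 = \left(-115 - \frac{16}{21}\right) 59 = \left(- \frac{2431}{21}\right) 59 = - \frac{143429}{21}$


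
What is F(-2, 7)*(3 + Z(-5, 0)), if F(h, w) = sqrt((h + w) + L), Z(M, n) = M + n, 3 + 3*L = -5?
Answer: -2*sqrt(21)/3 ≈ -3.0550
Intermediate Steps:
L = -8/3 (L = -1 + (1/3)*(-5) = -1 - 5/3 = -8/3 ≈ -2.6667)
F(h, w) = sqrt(-8/3 + h + w) (F(h, w) = sqrt((h + w) - 8/3) = sqrt(-8/3 + h + w))
F(-2, 7)*(3 + Z(-5, 0)) = (sqrt(-24 + 9*(-2) + 9*7)/3)*(3 + (-5 + 0)) = (sqrt(-24 - 18 + 63)/3)*(3 - 5) = (sqrt(21)/3)*(-2) = -2*sqrt(21)/3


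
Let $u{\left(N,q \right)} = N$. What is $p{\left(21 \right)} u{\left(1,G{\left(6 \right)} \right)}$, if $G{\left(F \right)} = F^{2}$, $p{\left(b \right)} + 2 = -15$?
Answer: $-17$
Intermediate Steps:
$p{\left(b \right)} = -17$ ($p{\left(b \right)} = -2 - 15 = -17$)
$p{\left(21 \right)} u{\left(1,G{\left(6 \right)} \right)} = \left(-17\right) 1 = -17$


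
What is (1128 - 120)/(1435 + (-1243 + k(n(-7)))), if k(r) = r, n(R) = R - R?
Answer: 21/4 ≈ 5.2500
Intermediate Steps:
n(R) = 0
(1128 - 120)/(1435 + (-1243 + k(n(-7)))) = (1128 - 120)/(1435 + (-1243 + 0)) = 1008/(1435 - 1243) = 1008/192 = 1008*(1/192) = 21/4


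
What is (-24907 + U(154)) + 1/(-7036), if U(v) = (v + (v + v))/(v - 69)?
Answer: -14892629873/598060 ≈ -24902.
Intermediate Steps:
U(v) = 3*v/(-69 + v) (U(v) = (v + 2*v)/(-69 + v) = (3*v)/(-69 + v) = 3*v/(-69 + v))
(-24907 + U(154)) + 1/(-7036) = (-24907 + 3*154/(-69 + 154)) + 1/(-7036) = (-24907 + 3*154/85) - 1/7036 = (-24907 + 3*154*(1/85)) - 1/7036 = (-24907 + 462/85) - 1/7036 = -2116633/85 - 1/7036 = -14892629873/598060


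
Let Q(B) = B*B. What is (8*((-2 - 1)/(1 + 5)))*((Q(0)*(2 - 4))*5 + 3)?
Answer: -12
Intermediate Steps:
Q(B) = B²
(8*((-2 - 1)/(1 + 5)))*((Q(0)*(2 - 4))*5 + 3) = (8*((-2 - 1)/(1 + 5)))*((0²*(2 - 4))*5 + 3) = (8*(-3/6))*((0*(-2))*5 + 3) = (8*(-3*⅙))*(0*5 + 3) = (8*(-½))*(0 + 3) = -4*3 = -12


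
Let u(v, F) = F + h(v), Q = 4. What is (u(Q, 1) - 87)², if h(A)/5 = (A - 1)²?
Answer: 1681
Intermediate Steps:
h(A) = 5*(-1 + A)² (h(A) = 5*(A - 1)² = 5*(-1 + A)²)
u(v, F) = F + 5*(-1 + v)²
(u(Q, 1) - 87)² = ((1 + 5*(-1 + 4)²) - 87)² = ((1 + 5*3²) - 87)² = ((1 + 5*9) - 87)² = ((1 + 45) - 87)² = (46 - 87)² = (-41)² = 1681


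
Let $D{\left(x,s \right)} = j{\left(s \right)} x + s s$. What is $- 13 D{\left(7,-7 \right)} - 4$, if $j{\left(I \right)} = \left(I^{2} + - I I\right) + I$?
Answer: $-4$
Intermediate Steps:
$j{\left(I \right)} = I$ ($j{\left(I \right)} = \left(I^{2} - I^{2}\right) + I = 0 + I = I$)
$D{\left(x,s \right)} = s^{2} + s x$ ($D{\left(x,s \right)} = s x + s s = s x + s^{2} = s^{2} + s x$)
$- 13 D{\left(7,-7 \right)} - 4 = - 13 \left(- 7 \left(-7 + 7\right)\right) - 4 = - 13 \left(\left(-7\right) 0\right) - 4 = \left(-13\right) 0 - 4 = 0 - 4 = -4$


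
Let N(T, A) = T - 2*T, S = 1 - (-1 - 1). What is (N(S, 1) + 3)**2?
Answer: 0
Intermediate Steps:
S = 3 (S = 1 - 1*(-2) = 1 + 2 = 3)
N(T, A) = -T
(N(S, 1) + 3)**2 = (-1*3 + 3)**2 = (-3 + 3)**2 = 0**2 = 0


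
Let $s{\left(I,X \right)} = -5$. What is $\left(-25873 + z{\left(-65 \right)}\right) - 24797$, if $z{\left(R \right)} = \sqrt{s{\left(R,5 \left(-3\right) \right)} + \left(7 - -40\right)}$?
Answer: $-50670 + \sqrt{42} \approx -50664.0$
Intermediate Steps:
$z{\left(R \right)} = \sqrt{42}$ ($z{\left(R \right)} = \sqrt{-5 + \left(7 - -40\right)} = \sqrt{-5 + \left(7 + 40\right)} = \sqrt{-5 + 47} = \sqrt{42}$)
$\left(-25873 + z{\left(-65 \right)}\right) - 24797 = \left(-25873 + \sqrt{42}\right) - 24797 = -50670 + \sqrt{42}$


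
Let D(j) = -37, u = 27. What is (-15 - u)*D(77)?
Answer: 1554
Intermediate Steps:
(-15 - u)*D(77) = (-15 - 1*27)*(-37) = (-15 - 27)*(-37) = -42*(-37) = 1554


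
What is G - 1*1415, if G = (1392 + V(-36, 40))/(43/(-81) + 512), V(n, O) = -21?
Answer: -58510984/41429 ≈ -1412.3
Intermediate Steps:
G = 111051/41429 (G = (1392 - 21)/(43/(-81) + 512) = 1371/(43*(-1/81) + 512) = 1371/(-43/81 + 512) = 1371/(41429/81) = 1371*(81/41429) = 111051/41429 ≈ 2.6805)
G - 1*1415 = 111051/41429 - 1*1415 = 111051/41429 - 1415 = -58510984/41429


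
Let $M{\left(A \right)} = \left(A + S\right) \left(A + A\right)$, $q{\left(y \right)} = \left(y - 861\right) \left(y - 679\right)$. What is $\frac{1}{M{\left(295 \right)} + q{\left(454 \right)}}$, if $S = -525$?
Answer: $- \frac{1}{44125} \approx -2.2663 \cdot 10^{-5}$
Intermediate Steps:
$q{\left(y \right)} = \left(-861 + y\right) \left(-679 + y\right)$
$M{\left(A \right)} = 2 A \left(-525 + A\right)$ ($M{\left(A \right)} = \left(A - 525\right) \left(A + A\right) = \left(-525 + A\right) 2 A = 2 A \left(-525 + A\right)$)
$\frac{1}{M{\left(295 \right)} + q{\left(454 \right)}} = \frac{1}{2 \cdot 295 \left(-525 + 295\right) + \left(584619 + 454^{2} - 699160\right)} = \frac{1}{2 \cdot 295 \left(-230\right) + \left(584619 + 206116 - 699160\right)} = \frac{1}{-135700 + 91575} = \frac{1}{-44125} = - \frac{1}{44125}$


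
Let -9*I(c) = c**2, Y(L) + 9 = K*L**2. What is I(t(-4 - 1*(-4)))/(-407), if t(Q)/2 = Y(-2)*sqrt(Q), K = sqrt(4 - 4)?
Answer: 0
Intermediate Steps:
K = 0 (K = sqrt(0) = 0)
Y(L) = -9 (Y(L) = -9 + 0*L**2 = -9 + 0 = -9)
t(Q) = -18*sqrt(Q) (t(Q) = 2*(-9*sqrt(Q)) = -18*sqrt(Q))
I(c) = -c**2/9
I(t(-4 - 1*(-4)))/(-407) = -(-18*sqrt(-4 - 1*(-4)))**2/9/(-407) = -(-18*sqrt(-4 + 4))**2/9*(-1/407) = -(-18*sqrt(0))**2/9*(-1/407) = -(-18*0)**2/9*(-1/407) = -1/9*0**2*(-1/407) = -1/9*0*(-1/407) = 0*(-1/407) = 0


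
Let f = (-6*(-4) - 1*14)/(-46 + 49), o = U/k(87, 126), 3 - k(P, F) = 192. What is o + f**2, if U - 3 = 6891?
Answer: -1598/63 ≈ -25.365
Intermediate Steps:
U = 6894 (U = 3 + 6891 = 6894)
k(P, F) = -189 (k(P, F) = 3 - 1*192 = 3 - 192 = -189)
o = -766/21 (o = 6894/(-189) = 6894*(-1/189) = -766/21 ≈ -36.476)
f = 10/3 (f = (24 - 14)/3 = 10*(1/3) = 10/3 ≈ 3.3333)
o + f**2 = -766/21 + (10/3)**2 = -766/21 + 100/9 = -1598/63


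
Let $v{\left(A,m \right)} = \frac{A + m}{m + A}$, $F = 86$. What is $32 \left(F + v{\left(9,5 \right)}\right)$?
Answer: $2784$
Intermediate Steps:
$v{\left(A,m \right)} = 1$ ($v{\left(A,m \right)} = \frac{A + m}{A + m} = 1$)
$32 \left(F + v{\left(9,5 \right)}\right) = 32 \left(86 + 1\right) = 32 \cdot 87 = 2784$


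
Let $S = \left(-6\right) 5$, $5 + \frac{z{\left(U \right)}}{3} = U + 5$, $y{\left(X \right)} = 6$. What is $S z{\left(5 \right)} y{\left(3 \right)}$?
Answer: $-2700$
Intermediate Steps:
$z{\left(U \right)} = 3 U$ ($z{\left(U \right)} = -15 + 3 \left(U + 5\right) = -15 + 3 \left(5 + U\right) = -15 + \left(15 + 3 U\right) = 3 U$)
$S = -30$
$S z{\left(5 \right)} y{\left(3 \right)} = - 30 \cdot 3 \cdot 5 \cdot 6 = \left(-30\right) 15 \cdot 6 = \left(-450\right) 6 = -2700$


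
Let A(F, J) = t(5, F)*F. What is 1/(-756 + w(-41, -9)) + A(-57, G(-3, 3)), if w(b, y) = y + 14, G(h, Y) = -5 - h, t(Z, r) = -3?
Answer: 128420/751 ≈ 171.00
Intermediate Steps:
w(b, y) = 14 + y
A(F, J) = -3*F
1/(-756 + w(-41, -9)) + A(-57, G(-3, 3)) = 1/(-756 + (14 - 9)) - 3*(-57) = 1/(-756 + 5) + 171 = 1/(-751) + 171 = -1/751 + 171 = 128420/751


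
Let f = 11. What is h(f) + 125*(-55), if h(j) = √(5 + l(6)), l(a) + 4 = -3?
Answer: -6875 + I*√2 ≈ -6875.0 + 1.4142*I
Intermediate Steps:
l(a) = -7 (l(a) = -4 - 3 = -7)
h(j) = I*√2 (h(j) = √(5 - 7) = √(-2) = I*√2)
h(f) + 125*(-55) = I*√2 + 125*(-55) = I*√2 - 6875 = -6875 + I*√2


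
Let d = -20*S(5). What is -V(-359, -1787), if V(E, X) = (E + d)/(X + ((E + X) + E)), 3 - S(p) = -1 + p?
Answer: -339/4292 ≈ -0.078984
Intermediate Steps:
S(p) = 4 - p (S(p) = 3 - (-1 + p) = 3 + (1 - p) = 4 - p)
d = 20 (d = -20*(4 - 1*5) = -20*(4 - 5) = -20*(-1) = 20)
V(E, X) = (20 + E)/(2*E + 2*X) (V(E, X) = (E + 20)/(X + ((E + X) + E)) = (20 + E)/(X + (X + 2*E)) = (20 + E)/(2*E + 2*X))
-V(-359, -1787) = -(10 + (½)*(-359))/(-359 - 1787) = -(10 - 359/2)/(-2146) = -(-1)*(-339)/(2146*2) = -1*339/4292 = -339/4292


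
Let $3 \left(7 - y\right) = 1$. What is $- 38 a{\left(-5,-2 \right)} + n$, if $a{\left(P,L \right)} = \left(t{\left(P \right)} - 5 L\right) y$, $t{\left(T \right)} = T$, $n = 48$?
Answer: $- \frac{3656}{3} \approx -1218.7$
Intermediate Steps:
$y = \frac{20}{3}$ ($y = 7 - \frac{1}{3} = \frac{20}{3} \approx 6.6667$)
$a{\left(P,L \right)} = - \frac{100 L}{3} + \frac{20 P}{3}$ ($a{\left(P,L \right)} = \left(P - 5 L\right) \frac{20}{3} = - \frac{100 L}{3} + \frac{20 P}{3}$)
$- 38 a{\left(-5,-2 \right)} + n = - 38 \left(\left(- \frac{100}{3}\right) \left(-2\right) + \frac{20}{3} \left(-5\right)\right) + 48 = - 38 \left(\frac{200}{3} - \frac{100}{3}\right) + 48 = \left(-38\right) \frac{100}{3} + 48 = - \frac{3800}{3} + 48 = - \frac{3656}{3}$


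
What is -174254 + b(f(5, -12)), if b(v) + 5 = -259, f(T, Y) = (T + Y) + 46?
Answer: -174518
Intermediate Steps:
f(T, Y) = 46 + T + Y
b(v) = -264 (b(v) = -5 - 259 = -264)
-174254 + b(f(5, -12)) = -174254 - 264 = -174518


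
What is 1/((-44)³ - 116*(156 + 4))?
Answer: -1/103744 ≈ -9.6391e-6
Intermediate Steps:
1/((-44)³ - 116*(156 + 4)) = 1/(-85184 - 116*160) = 1/(-85184 - 18560) = 1/(-103744) = -1/103744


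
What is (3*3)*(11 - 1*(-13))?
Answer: 216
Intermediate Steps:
(3*3)*(11 - 1*(-13)) = 9*(11 + 13) = 9*24 = 216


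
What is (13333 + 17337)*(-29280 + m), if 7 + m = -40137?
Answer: -2129234080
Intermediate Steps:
m = -40144 (m = -7 - 40137 = -40144)
(13333 + 17337)*(-29280 + m) = (13333 + 17337)*(-29280 - 40144) = 30670*(-69424) = -2129234080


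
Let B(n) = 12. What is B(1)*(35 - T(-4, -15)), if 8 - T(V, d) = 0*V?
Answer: 324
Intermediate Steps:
T(V, d) = 8 (T(V, d) = 8 - 0*V = 8 - 1*0 = 8 + 0 = 8)
B(1)*(35 - T(-4, -15)) = 12*(35 - 1*8) = 12*(35 - 8) = 12*27 = 324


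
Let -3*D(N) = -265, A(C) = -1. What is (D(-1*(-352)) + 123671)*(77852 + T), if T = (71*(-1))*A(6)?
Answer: 28931095594/3 ≈ 9.6437e+9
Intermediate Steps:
D(N) = 265/3 (D(N) = -⅓*(-265) = 265/3)
T = 71 (T = (71*(-1))*(-1) = -71*(-1) = 71)
(D(-1*(-352)) + 123671)*(77852 + T) = (265/3 + 123671)*(77852 + 71) = (371278/3)*77923 = 28931095594/3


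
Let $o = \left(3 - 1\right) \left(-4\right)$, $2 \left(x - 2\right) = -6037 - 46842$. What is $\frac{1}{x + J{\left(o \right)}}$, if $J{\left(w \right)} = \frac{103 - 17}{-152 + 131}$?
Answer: $- \frac{42}{1110547} \approx -3.7819 \cdot 10^{-5}$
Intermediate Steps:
$x = - \frac{52875}{2}$ ($x = 2 + \frac{-6037 - 46842}{2} = 2 + \frac{1}{2} \left(-52879\right) = 2 - \frac{52879}{2} = - \frac{52875}{2} \approx -26438.0$)
$o = -8$ ($o = 2 \left(-4\right) = -8$)
$J{\left(w \right)} = - \frac{86}{21}$ ($J{\left(w \right)} = \frac{86}{-21} = 86 \left(- \frac{1}{21}\right) = - \frac{86}{21}$)
$\frac{1}{x + J{\left(o \right)}} = \frac{1}{- \frac{52875}{2} - \frac{86}{21}} = \frac{1}{- \frac{1110547}{42}} = - \frac{42}{1110547}$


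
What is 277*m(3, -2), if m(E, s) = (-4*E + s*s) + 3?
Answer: -1385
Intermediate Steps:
m(E, s) = 3 + s² - 4*E (m(E, s) = (-4*E + s²) + 3 = (s² - 4*E) + 3 = 3 + s² - 4*E)
277*m(3, -2) = 277*(3 + (-2)² - 4*3) = 277*(3 + 4 - 12) = 277*(-5) = -1385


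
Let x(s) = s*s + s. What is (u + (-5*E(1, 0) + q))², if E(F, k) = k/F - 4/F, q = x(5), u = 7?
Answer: 3249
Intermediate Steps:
x(s) = s + s² (x(s) = s² + s = s + s²)
q = 30 (q = 5*(1 + 5) = 5*6 = 30)
E(F, k) = -4/F + k/F
(u + (-5*E(1, 0) + q))² = (7 + (-5*(-4 + 0)/1 + 30))² = (7 + (-5*(-4) + 30))² = (7 + (20 + 30))² = (7 + 50)² = 57² = 3249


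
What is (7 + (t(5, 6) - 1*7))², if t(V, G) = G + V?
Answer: 121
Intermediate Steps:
(7 + (t(5, 6) - 1*7))² = (7 + ((6 + 5) - 1*7))² = (7 + (11 - 7))² = (7 + 4)² = 11² = 121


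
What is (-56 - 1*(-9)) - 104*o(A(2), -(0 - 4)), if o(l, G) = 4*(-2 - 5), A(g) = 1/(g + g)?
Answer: 2865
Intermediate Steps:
A(g) = 1/(2*g)
o(l, G) = -28 (o(l, G) = 4*(-7) = -28)
(-56 - 1*(-9)) - 104*o(A(2), -(0 - 4)) = (-56 - 1*(-9)) - 104*(-28) = (-56 + 9) + 2912 = -47 + 2912 = 2865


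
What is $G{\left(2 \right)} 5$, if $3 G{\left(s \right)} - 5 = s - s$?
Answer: $\frac{25}{3} \approx 8.3333$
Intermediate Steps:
$G{\left(s \right)} = \frac{5}{3}$ ($G{\left(s \right)} = \frac{5}{3} + \frac{s - s}{3} = \frac{5}{3} + \frac{1}{3} \cdot 0 = \frac{5}{3} + 0 = \frac{5}{3}$)
$G{\left(2 \right)} 5 = \frac{5}{3} \cdot 5 = \frac{25}{3}$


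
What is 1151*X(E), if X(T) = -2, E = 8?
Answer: -2302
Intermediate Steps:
1151*X(E) = 1151*(-2) = -2302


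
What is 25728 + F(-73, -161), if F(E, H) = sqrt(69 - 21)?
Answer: 25728 + 4*sqrt(3) ≈ 25735.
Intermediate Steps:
F(E, H) = 4*sqrt(3) (F(E, H) = sqrt(48) = 4*sqrt(3))
25728 + F(-73, -161) = 25728 + 4*sqrt(3)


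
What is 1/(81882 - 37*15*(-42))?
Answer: 1/105192 ≈ 9.5064e-6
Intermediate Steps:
1/(81882 - 37*15*(-42)) = 1/(81882 - 555*(-42)) = 1/(81882 + 23310) = 1/105192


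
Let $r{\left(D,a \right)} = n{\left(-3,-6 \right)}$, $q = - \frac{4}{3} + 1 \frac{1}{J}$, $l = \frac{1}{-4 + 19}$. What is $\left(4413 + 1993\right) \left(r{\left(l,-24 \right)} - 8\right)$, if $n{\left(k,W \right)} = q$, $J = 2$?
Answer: $- \frac{169759}{3} \approx -56586.0$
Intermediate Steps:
$l = \frac{1}{15} \approx 0.066667$
$q = - \frac{5}{6}$ ($q = - \frac{4}{3} + 1 \cdot \frac{1}{2} = \left(-4\right) \frac{1}{3} + 1 \cdot \frac{1}{2} = - \frac{4}{3} + \frac{1}{2} = - \frac{5}{6} \approx -0.83333$)
$n{\left(k,W \right)} = - \frac{5}{6}$
$r{\left(D,a \right)} = - \frac{5}{6}$
$\left(4413 + 1993\right) \left(r{\left(l,-24 \right)} - 8\right) = \left(4413 + 1993\right) \left(- \frac{5}{6} - 8\right) = 6406 \left(- \frac{53}{6}\right) = - \frac{169759}{3}$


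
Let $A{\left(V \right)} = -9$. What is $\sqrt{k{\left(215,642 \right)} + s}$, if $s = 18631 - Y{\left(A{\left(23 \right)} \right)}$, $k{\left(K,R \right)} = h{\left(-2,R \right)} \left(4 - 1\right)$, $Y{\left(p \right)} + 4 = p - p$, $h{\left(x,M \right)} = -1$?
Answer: $2 \sqrt{4658} \approx 136.5$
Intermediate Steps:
$Y{\left(p \right)} = -4$ ($Y{\left(p \right)} = -4 + \left(p - p\right) = -4 + 0 = -4$)
$k{\left(K,R \right)} = -3$ ($k{\left(K,R \right)} = - (4 - 1) = \left(-1\right) 3 = -3$)
$s = 18635$ ($s = 18631 - -4 = 18631 + 4 = 18635$)
$\sqrt{k{\left(215,642 \right)} + s} = \sqrt{-3 + 18635} = \sqrt{18632} = 2 \sqrt{4658}$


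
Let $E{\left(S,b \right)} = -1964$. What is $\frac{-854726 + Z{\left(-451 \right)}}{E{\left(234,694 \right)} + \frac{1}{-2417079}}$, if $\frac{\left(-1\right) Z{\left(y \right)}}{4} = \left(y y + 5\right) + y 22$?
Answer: $\frac{3936604718298}{4747143157} \approx 829.26$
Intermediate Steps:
$Z{\left(y \right)} = -20 - 88 y - 4 y^{2}$ ($Z{\left(y \right)} = - 4 \left(\left(y y + 5\right) + y 22\right) = - 4 \left(\left(y^{2} + 5\right) + 22 y\right) = - 4 \left(\left(5 + y^{2}\right) + 22 y\right) = - 4 \left(5 + y^{2} + 22 y\right) = -20 - 88 y - 4 y^{2}$)
$\frac{-854726 + Z{\left(-451 \right)}}{E{\left(234,694 \right)} + \frac{1}{-2417079}} = \frac{-854726 - \left(-39668 + 813604\right)}{-1964 + \frac{1}{-2417079}} = \frac{-854726 - 773936}{-1964 - \frac{1}{2417079}} = \frac{-854726 - 773936}{- \frac{4747143157}{2417079}} = \left(-854726 - 773936\right) \left(- \frac{2417079}{4747143157}\right) = \left(-1628662\right) \left(- \frac{2417079}{4747143157}\right) = \frac{3936604718298}{4747143157}$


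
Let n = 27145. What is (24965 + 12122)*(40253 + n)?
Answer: 2499589626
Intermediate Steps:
(24965 + 12122)*(40253 + n) = (24965 + 12122)*(40253 + 27145) = 37087*67398 = 2499589626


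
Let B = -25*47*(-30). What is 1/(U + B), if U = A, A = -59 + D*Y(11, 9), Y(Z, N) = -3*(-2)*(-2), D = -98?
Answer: 1/36367 ≈ 2.7497e-5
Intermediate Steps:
Y(Z, N) = -12 (Y(Z, N) = 6*(-2) = -12)
A = 1117 (A = -59 - 98*(-12) = -59 + 1176 = 1117)
B = 35250 (B = -1175*(-30) = 35250)
U = 1117
1/(U + B) = 1/(1117 + 35250) = 1/36367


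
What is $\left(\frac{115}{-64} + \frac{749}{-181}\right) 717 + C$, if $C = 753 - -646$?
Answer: $- \frac{33088451}{11584} \approx -2856.4$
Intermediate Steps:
$C = 1399$ ($C = 753 + 646 = 1399$)
$\left(\frac{115}{-64} + \frac{749}{-181}\right) 717 + C = \left(\frac{115}{-64} + \frac{749}{-181}\right) 717 + 1399 = \left(115 \left(- \frac{1}{64}\right) + 749 \left(- \frac{1}{181}\right)\right) 717 + 1399 = \left(- \frac{115}{64} - \frac{749}{181}\right) 717 + 1399 = \left(- \frac{68751}{11584}\right) 717 + 1399 = - \frac{49294467}{11584} + 1399 = - \frac{33088451}{11584}$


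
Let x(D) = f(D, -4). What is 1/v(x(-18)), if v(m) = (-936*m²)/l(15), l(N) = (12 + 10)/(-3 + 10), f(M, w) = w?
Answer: -11/52416 ≈ -0.00020986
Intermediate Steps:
l(N) = 22/7
x(D) = -4
v(m) = -3276*m²/11 (v(m) = (-936*m²)/(22/7) = -936*m²*(7/22) = -3276*m²/11)
1/v(x(-18)) = 1/(-3276/11*(-4)²) = 1/(-3276/11*16) = 1/(-52416/11) = -11/52416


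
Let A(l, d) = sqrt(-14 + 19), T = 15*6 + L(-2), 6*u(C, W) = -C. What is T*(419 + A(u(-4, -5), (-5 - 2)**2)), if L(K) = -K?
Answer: 38548 + 92*sqrt(5) ≈ 38754.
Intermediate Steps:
u(C, W) = -C/6 (u(C, W) = (-C)/6 = -C/6)
T = 92 (T = 15*6 - 1*(-2) = 90 + 2 = 92)
A(l, d) = sqrt(5)
T*(419 + A(u(-4, -5), (-5 - 2)**2)) = 92*(419 + sqrt(5)) = 38548 + 92*sqrt(5)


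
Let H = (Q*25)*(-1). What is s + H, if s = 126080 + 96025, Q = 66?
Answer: 220455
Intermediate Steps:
s = 222105
H = -1650 (H = (66*25)*(-1) = 1650*(-1) = -1650)
s + H = 222105 - 1650 = 220455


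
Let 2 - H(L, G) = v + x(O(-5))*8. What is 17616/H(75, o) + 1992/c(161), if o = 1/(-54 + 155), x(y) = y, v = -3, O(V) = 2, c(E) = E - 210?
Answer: -885096/539 ≈ -1642.1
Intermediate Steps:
c(E) = -210 + E
o = 1/101 ≈ 0.0099010
H(L, G) = -11 (H(L, G) = 2 - (-3 + 2*8) = 2 - (-3 + 16) = 2 - 1*13 = 2 - 13 = -11)
17616/H(75, o) + 1992/c(161) = 17616/(-11) + 1992/(-210 + 161) = 17616*(-1/11) + 1992/(-49) = -17616/11 + 1992*(-1/49) = -17616/11 - 1992/49 = -885096/539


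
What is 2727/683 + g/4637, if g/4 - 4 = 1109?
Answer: 15685815/3167071 ≈ 4.9528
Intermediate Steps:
g = 4452 (g = 16 + 4*1109 = 16 + 4436 = 4452)
2727/683 + g/4637 = 2727/683 + 4452/4637 = 15685815/3167071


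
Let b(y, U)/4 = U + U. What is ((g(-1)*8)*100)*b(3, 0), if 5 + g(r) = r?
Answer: 0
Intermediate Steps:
b(y, U) = 8*U (b(y, U) = 4*(U + U) = 4*(2*U) = 8*U)
g(r) = -5 + r
((g(-1)*8)*100)*b(3, 0) = (((-5 - 1)*8)*100)*(8*0) = (-6*8*100)*0 = -48*100*0 = -4800*0 = 0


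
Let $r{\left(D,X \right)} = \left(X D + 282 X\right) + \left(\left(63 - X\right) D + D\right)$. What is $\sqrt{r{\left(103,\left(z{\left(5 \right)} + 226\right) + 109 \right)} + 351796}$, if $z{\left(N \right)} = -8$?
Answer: $\sqrt{450602} \approx 671.27$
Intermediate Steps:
$r{\left(D,X \right)} = D + 282 X + D X + D \left(63 - X\right)$ ($r{\left(D,X \right)} = \left(D X + 282 X\right) + \left(D \left(63 - X\right) + D\right) = \left(282 X + D X\right) + \left(D + D \left(63 - X\right)\right) = D + 282 X + D X + D \left(63 - X\right)$)
$\sqrt{r{\left(103,\left(z{\left(5 \right)} + 226\right) + 109 \right)} + 351796} = \sqrt{\left(64 \cdot 103 + 282 \left(\left(-8 + 226\right) + 109\right)\right) + 351796} = \sqrt{\left(6592 + 282 \left(218 + 109\right)\right) + 351796} = \sqrt{\left(6592 + 282 \cdot 327\right) + 351796} = \sqrt{\left(6592 + 92214\right) + 351796} = \sqrt{98806 + 351796} = \sqrt{450602}$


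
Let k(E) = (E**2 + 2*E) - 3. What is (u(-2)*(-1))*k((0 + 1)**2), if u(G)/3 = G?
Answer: 0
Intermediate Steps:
u(G) = 3*G
k(E) = -3 + E**2 + 2*E
(u(-2)*(-1))*k((0 + 1)**2) = ((3*(-2))*(-1))*(-3 + ((0 + 1)**2)**2 + 2*(0 + 1)**2) = (-6*(-1))*(-3 + (1**2)**2 + 2*1**2) = 6*(-3 + 1**2 + 2*1) = 6*(-3 + 1 + 2) = 6*0 = 0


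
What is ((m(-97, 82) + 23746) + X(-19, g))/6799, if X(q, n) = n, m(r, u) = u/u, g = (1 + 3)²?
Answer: 23763/6799 ≈ 3.4951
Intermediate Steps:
g = 16 (g = 4² = 16)
m(r, u) = 1
((m(-97, 82) + 23746) + X(-19, g))/6799 = ((1 + 23746) + 16)/6799 = (23747 + 16)*(1/6799) = 23763*(1/6799) = 23763/6799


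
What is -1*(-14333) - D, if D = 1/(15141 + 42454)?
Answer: 825509134/57595 ≈ 14333.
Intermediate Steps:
D = 1/57595 ≈ 1.7363e-5
-1*(-14333) - D = -1*(-14333) - 1*1/57595 = 14333 - 1/57595 = 825509134/57595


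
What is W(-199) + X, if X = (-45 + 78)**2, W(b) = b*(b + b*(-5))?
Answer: -157315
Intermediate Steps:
W(b) = -4*b**2 (W(b) = b*(b - 5*b) = b*(-4*b) = -4*b**2)
X = 1089 (X = 33**2 = 1089)
W(-199) + X = -4*(-199)**2 + 1089 = -4*39601 + 1089 = -158404 + 1089 = -157315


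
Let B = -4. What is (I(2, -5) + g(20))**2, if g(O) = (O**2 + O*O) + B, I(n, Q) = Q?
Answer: 625681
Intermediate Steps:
g(O) = -4 + 2*O**2 (g(O) = (O**2 + O*O) - 4 = (O**2 + O**2) - 4 = 2*O**2 - 4 = -4 + 2*O**2)
(I(2, -5) + g(20))**2 = (-5 + (-4 + 2*20**2))**2 = (-5 + (-4 + 2*400))**2 = (-5 + (-4 + 800))**2 = (-5 + 796)**2 = 791**2 = 625681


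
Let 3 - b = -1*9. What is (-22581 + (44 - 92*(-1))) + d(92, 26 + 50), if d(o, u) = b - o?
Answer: -22525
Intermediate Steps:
b = 12 (b = 3 - (-1)*9 = 3 - 1*(-9) = 3 + 9 = 12)
d(o, u) = 12 - o
(-22581 + (44 - 92*(-1))) + d(92, 26 + 50) = (-22581 + (44 - 92*(-1))) + (12 - 1*92) = (-22581 + (44 + 92)) + (12 - 92) = (-22581 + 136) - 80 = -22445 - 80 = -22525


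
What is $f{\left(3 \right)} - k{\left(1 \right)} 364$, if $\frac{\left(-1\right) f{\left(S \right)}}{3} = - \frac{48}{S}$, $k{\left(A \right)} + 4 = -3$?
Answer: $2596$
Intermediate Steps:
$k{\left(A \right)} = -7$ ($k{\left(A \right)} = -4 - 3 = -7$)
$f{\left(S \right)} = \frac{144}{S}$ ($f{\left(S \right)} = - 3 \left(- \frac{48}{S}\right) = \frac{144}{S}$)
$f{\left(3 \right)} - k{\left(1 \right)} 364 = \frac{144}{3} - \left(-7\right) 364 = 144 \cdot \frac{1}{3} - -2548 = 48 + 2548 = 2596$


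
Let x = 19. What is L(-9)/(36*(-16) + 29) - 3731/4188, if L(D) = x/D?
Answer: -6096047/6872508 ≈ -0.88702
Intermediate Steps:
L(D) = 19/D
L(-9)/(36*(-16) + 29) - 3731/4188 = (19/(-9))/(36*(-16) + 29) - 3731/4188 = (19*(-⅑))/(-576 + 29) - 3731*1/4188 = -19/9/(-547) - 3731/4188 = -19/9*(-1/547) - 3731/4188 = 19/4923 - 3731/4188 = -6096047/6872508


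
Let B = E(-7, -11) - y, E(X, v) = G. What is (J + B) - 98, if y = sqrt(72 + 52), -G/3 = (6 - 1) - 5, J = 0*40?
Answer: -98 - 2*sqrt(31) ≈ -109.14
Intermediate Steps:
J = 0
G = 0 (G = -3*((6 - 1) - 5) = -3*(5 - 5) = -3*0 = 0)
E(X, v) = 0
y = 2*sqrt(31) (y = sqrt(124) = 2*sqrt(31) ≈ 11.136)
B = -2*sqrt(31) (B = 0 - 2*sqrt(31) = -2*sqrt(31) ≈ -11.136)
(J + B) - 98 = (0 - 2*sqrt(31)) - 98 = -2*sqrt(31) - 98 = -98 - 2*sqrt(31)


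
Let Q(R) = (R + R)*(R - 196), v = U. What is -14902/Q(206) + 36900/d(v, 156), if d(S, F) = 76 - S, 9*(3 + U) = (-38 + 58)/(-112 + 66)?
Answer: 15612977287/33707780 ≈ 463.19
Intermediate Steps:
U = -631/207 (U = -3 + ((-38 + 58)/(-112 + 66))/9 = -3 + (20/(-46))/9 = -3 + (20*(-1/46))/9 = -3 + (⅑)*(-10/23) = -3 - 10/207 = -631/207 ≈ -3.0483)
v = -631/207 ≈ -3.0483
Q(R) = 2*R*(-196 + R) (Q(R) = (2*R)*(-196 + R) = 2*R*(-196 + R))
-14902/Q(206) + 36900/d(v, 156) = -14902*1/(412*(-196 + 206)) + 36900/(76 - 1*(-631/207)) = -14902/(2*206*10) + 36900/(76 + 631/207) = -14902/4120 + 36900/(16363/207) = -14902*1/4120 + 36900*(207/16363) = -7451/2060 + 7638300/16363 = 15612977287/33707780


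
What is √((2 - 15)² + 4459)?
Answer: 2*√1157 ≈ 68.029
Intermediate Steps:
√((2 - 15)² + 4459) = √((-13)² + 4459) = √(169 + 4459) = √4628 = 2*√1157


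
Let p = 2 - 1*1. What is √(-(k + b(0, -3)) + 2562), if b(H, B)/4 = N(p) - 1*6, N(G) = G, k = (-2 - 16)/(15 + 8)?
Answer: 2*√341573/23 ≈ 50.821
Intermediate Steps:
p = 1 (p = 2 - 1 = 1)
k = -18/23 ≈ -0.78261
b(H, B) = -20 (b(H, B) = 4*(1 - 1*6) = 4*(1 - 6) = 4*(-5) = -20)
√(-(k + b(0, -3)) + 2562) = √(-(-18/23 - 20) + 2562) = √(-1*(-478/23) + 2562) = √(478/23 + 2562) = √(59404/23) = 2*√341573/23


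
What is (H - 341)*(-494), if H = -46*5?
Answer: 282074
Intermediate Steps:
H = -230
(H - 341)*(-494) = (-230 - 341)*(-494) = -571*(-494) = 282074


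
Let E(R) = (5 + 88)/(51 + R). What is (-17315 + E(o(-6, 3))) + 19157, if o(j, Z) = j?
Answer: 27661/15 ≈ 1844.1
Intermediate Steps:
E(R) = 93/(51 + R)
(-17315 + E(o(-6, 3))) + 19157 = (-17315 + 93/(51 - 6)) + 19157 = (-17315 + 93/45) + 19157 = (-17315 + 93*(1/45)) + 19157 = (-17315 + 31/15) + 19157 = -259694/15 + 19157 = 27661/15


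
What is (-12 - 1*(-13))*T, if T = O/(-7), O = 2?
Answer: -2/7 ≈ -0.28571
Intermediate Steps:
T = -2/7 (T = 2/(-7) = 2*(-1/7) = -2/7 ≈ -0.28571)
(-12 - 1*(-13))*T = (-12 - 1*(-13))*(-2/7) = (-12 + 13)*(-2/7) = 1*(-2/7) = -2/7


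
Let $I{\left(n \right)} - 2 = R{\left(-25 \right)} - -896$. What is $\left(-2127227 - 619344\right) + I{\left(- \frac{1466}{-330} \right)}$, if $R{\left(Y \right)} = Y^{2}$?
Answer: $-2745048$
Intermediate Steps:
$I{\left(n \right)} = 1523$ ($I{\left(n \right)} = 2 + \left(\left(-25\right)^{2} - -896\right) = 2 + \left(625 + 896\right) = 2 + 1521 = 1523$)
$\left(-2127227 - 619344\right) + I{\left(- \frac{1466}{-330} \right)} = \left(-2127227 - 619344\right) + 1523 = -2746571 + 1523 = -2745048$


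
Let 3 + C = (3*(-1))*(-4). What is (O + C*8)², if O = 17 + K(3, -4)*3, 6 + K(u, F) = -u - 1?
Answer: 3481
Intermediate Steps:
K(u, F) = -7 - u (K(u, F) = -6 + (-u - 1) = -6 + (-1 - u) = -7 - u)
C = 9 (C = -3 + (3*(-1))*(-4) = -3 - 3*(-4) = -3 + 12 = 9)
O = -13 (O = 17 + (-7 - 1*3)*3 = 17 + (-7 - 3)*3 = 17 - 10*3 = 17 - 30 = -13)
(O + C*8)² = (-13 + 9*8)² = (-13 + 72)² = 59² = 3481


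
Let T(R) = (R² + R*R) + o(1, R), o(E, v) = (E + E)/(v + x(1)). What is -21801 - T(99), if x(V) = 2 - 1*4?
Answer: -4016093/97 ≈ -41403.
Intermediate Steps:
x(V) = -2 (x(V) = 2 - 4 = -2)
o(E, v) = 2*E/(-2 + v) (o(E, v) = (E + E)/(v - 2) = (2*E)/(-2 + v) = 2*E/(-2 + v))
T(R) = 2*R² + 2/(-2 + R) (T(R) = (R² + R*R) + 2*1/(-2 + R) = (R² + R²) + 2/(-2 + R) = 2*R² + 2/(-2 + R))
-21801 - T(99) = -21801 - 2*(1 + 99²*(-2 + 99))/(-2 + 99) = -21801 - 2*(1 + 9801*97)/97 = -21801 - 2*(1 + 950697)/97 = -21801 - 2*950698/97 = -21801 - 1*1901396/97 = -21801 - 1901396/97 = -4016093/97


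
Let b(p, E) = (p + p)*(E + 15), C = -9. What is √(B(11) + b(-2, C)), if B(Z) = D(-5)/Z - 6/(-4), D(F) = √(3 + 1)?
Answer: I*√10802/22 ≈ 4.7242*I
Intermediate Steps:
D(F) = 2 (D(F) = √4 = 2)
B(Z) = 3/2 + 2/Z (B(Z) = 2/Z - 6/(-4) = 2/Z - 6*(-¼) = 2/Z + 3/2 = 3/2 + 2/Z)
b(p, E) = 2*p*(15 + E) (b(p, E) = (2*p)*(15 + E) = 2*p*(15 + E))
√(B(11) + b(-2, C)) = √((3/2 + 2/11) + 2*(-2)*(15 - 9)) = √((3/2 + 2*(1/11)) + 2*(-2)*6) = √((3/2 + 2/11) - 24) = √(37/22 - 24) = √(-491/22) = I*√10802/22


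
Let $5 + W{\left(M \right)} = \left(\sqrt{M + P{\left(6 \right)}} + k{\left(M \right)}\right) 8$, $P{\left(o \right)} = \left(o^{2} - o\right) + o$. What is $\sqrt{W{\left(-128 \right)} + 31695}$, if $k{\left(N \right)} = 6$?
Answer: $\sqrt{31738 + 16 i \sqrt{23}} \approx 178.15 + 0.215 i$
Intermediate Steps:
$P{\left(o \right)} = o^{2}$
$W{\left(M \right)} = 43 + 8 \sqrt{36 + M}$ ($W{\left(M \right)} = -5 + \left(\sqrt{M + 6^{2}} + 6\right) 8 = -5 + \left(\sqrt{M + 36} + 6\right) 8 = -5 + \left(\sqrt{36 + M} + 6\right) 8 = -5 + \left(6 + \sqrt{36 + M}\right) 8 = -5 + \left(48 + 8 \sqrt{36 + M}\right) = 43 + 8 \sqrt{36 + M}$)
$\sqrt{W{\left(-128 \right)} + 31695} = \sqrt{\left(43 + 8 \sqrt{36 - 128}\right) + 31695} = \sqrt{\left(43 + 8 \sqrt{-92}\right) + 31695} = \sqrt{\left(43 + 8 \cdot 2 i \sqrt{23}\right) + 31695} = \sqrt{\left(43 + 16 i \sqrt{23}\right) + 31695} = \sqrt{31738 + 16 i \sqrt{23}}$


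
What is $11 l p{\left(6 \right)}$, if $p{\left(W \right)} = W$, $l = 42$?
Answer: $2772$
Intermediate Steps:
$11 l p{\left(6 \right)} = 11 \cdot 42 \cdot 6 = 462 \cdot 6 = 2772$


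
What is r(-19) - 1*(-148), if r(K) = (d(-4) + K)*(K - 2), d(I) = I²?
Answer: 211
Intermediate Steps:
r(K) = (-2 + K)*(16 + K) (r(K) = ((-4)² + K)*(K - 2) = (16 + K)*(-2 + K) = (-2 + K)*(16 + K))
r(-19) - 1*(-148) = (-32 + (-19)² + 14*(-19)) - 1*(-148) = (-32 + 361 - 266) + 148 = 63 + 148 = 211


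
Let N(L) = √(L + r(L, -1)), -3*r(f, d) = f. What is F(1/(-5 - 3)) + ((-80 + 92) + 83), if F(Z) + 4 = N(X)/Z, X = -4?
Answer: 91 - 16*I*√6/3 ≈ 91.0 - 13.064*I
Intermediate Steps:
r(f, d) = -f/3
N(L) = √6*√L/3 (N(L) = √(L - L/3) = √(2*L/3) = √6*√L/3)
F(Z) = -4 + 2*I*√6/(3*Z) (F(Z) = -4 + (√6*√(-4)/3)/Z = -4 + (√6*(2*I)/3)/Z = -4 + (2*I*√6/3)/Z = -4 + 2*I*√6/(3*Z))
F(1/(-5 - 3)) + ((-80 + 92) + 83) = (-4 + 2*I*√6/(3*(1/(-5 - 3)))) + ((-80 + 92) + 83) = (-4 + 2*I*√6/(3*(1/(-8)))) + (12 + 83) = (-4 + 2*I*√6/(3*(-⅛))) + 95 = (-4 + (⅔)*I*√6*(-8)) + 95 = (-4 - 16*I*√6/3) + 95 = 91 - 16*I*√6/3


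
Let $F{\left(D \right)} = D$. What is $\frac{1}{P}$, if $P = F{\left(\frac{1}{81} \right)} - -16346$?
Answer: $\frac{81}{1324027} \approx 6.1177 \cdot 10^{-5}$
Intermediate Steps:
$P = \frac{1324027}{81}$ ($P = \frac{1}{81} - -16346 = \frac{1}{81} + 16346 = \frac{1324027}{81} \approx 16346.0$)
$\frac{1}{P} = \frac{1}{\frac{1324027}{81}} = \frac{81}{1324027}$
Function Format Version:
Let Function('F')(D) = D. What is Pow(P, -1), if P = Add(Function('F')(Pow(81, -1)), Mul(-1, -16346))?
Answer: Rational(81, 1324027) ≈ 6.1177e-5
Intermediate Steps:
P = Rational(1324027, 81) (P = Add(Pow(81, -1), Mul(-1, -16346)) = Add(Rational(1, 81), 16346) = Rational(1324027, 81) ≈ 16346.)
Pow(P, -1) = Pow(Rational(1324027, 81), -1) = Rational(81, 1324027)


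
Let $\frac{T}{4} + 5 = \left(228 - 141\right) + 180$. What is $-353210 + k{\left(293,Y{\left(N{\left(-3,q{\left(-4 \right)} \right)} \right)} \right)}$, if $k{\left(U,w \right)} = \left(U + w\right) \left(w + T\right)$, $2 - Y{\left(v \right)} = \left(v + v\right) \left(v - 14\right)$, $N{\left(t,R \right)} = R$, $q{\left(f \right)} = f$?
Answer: $-216404$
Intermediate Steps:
$T = 1048$ ($T = -20 + 4 \left(\left(228 - 141\right) + 180\right) = -20 + 4 \left(87 + 180\right) = -20 + 4 \cdot 267 = -20 + 1068 = 1048$)
$Y{\left(v \right)} = 2 - 2 v \left(-14 + v\right)$ ($Y{\left(v \right)} = 2 - \left(v + v\right) \left(v - 14\right) = 2 - 2 v \left(-14 + v\right)$)
$k{\left(U,w \right)} = \left(1048 + w\right) \left(U + w\right)$ ($k{\left(U,w \right)} = \left(U + w\right) \left(w + 1048\right) = \left(U + w\right) \left(1048 + w\right) = \left(1048 + w\right) \left(U + w\right)$)
$-353210 + k{\left(293,Y{\left(N{\left(-3,q{\left(-4 \right)} \right)} \right)} \right)} = -353210 + \left(\left(2 - 2 \left(-4\right)^{2} + 28 \left(-4\right)\right)^{2} + 1048 \cdot 293 + 1048 \left(2 - 2 \left(-4\right)^{2} + 28 \left(-4\right)\right) + 293 \left(2 - 2 \left(-4\right)^{2} + 28 \left(-4\right)\right)\right) = -353210 + \left(\left(2 - 32 - 112\right)^{2} + 307064 + 1048 \left(2 - 32 - 112\right) + 293 \left(2 - 32 - 112\right)\right) = -353210 + \left(\left(-142\right)^{2} + 307064 + 1048 \left(-142\right) + 293 \left(-142\right)\right) = -353210 + \left(20164 + 307064 - 148816 - 41606\right) = -353210 + 136806 = -216404$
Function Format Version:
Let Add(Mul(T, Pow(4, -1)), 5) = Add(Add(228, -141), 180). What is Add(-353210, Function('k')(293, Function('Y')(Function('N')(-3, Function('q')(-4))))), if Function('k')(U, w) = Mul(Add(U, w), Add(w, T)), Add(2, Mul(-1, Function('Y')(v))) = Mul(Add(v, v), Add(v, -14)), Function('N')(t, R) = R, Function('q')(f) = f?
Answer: -216404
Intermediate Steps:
T = 1048 (T = Add(-20, Mul(4, Add(Add(228, -141), 180))) = Add(-20, Mul(4, Add(87, 180))) = Add(-20, Mul(4, 267)) = Add(-20, 1068) = 1048)
Function('Y')(v) = Add(2, Mul(-2, v, Add(-14, v))) (Function('Y')(v) = Add(2, Mul(-1, Mul(Add(v, v), Add(v, -14)))) = Add(2, Mul(-1, Mul(Mul(2, v), Add(-14, v)))) = Add(2, Mul(-1, Mul(2, v, Add(-14, v)))) = Add(2, Mul(-2, v, Add(-14, v))))
Function('k')(U, w) = Mul(Add(1048, w), Add(U, w)) (Function('k')(U, w) = Mul(Add(U, w), Add(w, 1048)) = Mul(Add(U, w), Add(1048, w)) = Mul(Add(1048, w), Add(U, w)))
Add(-353210, Function('k')(293, Function('Y')(Function('N')(-3, Function('q')(-4))))) = Add(-353210, Add(Pow(Add(2, Mul(-2, Pow(-4, 2)), Mul(28, -4)), 2), Mul(1048, 293), Mul(1048, Add(2, Mul(-2, Pow(-4, 2)), Mul(28, -4))), Mul(293, Add(2, Mul(-2, Pow(-4, 2)), Mul(28, -4))))) = Add(-353210, Add(Pow(Add(2, Mul(-2, 16), -112), 2), 307064, Mul(1048, Add(2, Mul(-2, 16), -112)), Mul(293, Add(2, Mul(-2, 16), -112)))) = Add(-353210, Add(Pow(Add(2, -32, -112), 2), 307064, Mul(1048, Add(2, -32, -112)), Mul(293, Add(2, -32, -112)))) = Add(-353210, Add(Pow(-142, 2), 307064, Mul(1048, -142), Mul(293, -142))) = Add(-353210, Add(20164, 307064, -148816, -41606)) = Add(-353210, 136806) = -216404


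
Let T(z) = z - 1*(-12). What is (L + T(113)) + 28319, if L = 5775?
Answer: 34219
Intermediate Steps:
T(z) = 12 + z (T(z) = z + 12 = 12 + z)
(L + T(113)) + 28319 = (5775 + (12 + 113)) + 28319 = (5775 + 125) + 28319 = 5900 + 28319 = 34219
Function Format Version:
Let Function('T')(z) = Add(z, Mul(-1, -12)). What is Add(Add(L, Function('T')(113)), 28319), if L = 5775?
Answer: 34219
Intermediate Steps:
Function('T')(z) = Add(12, z) (Function('T')(z) = Add(z, 12) = Add(12, z))
Add(Add(L, Function('T')(113)), 28319) = Add(Add(5775, Add(12, 113)), 28319) = Add(Add(5775, 125), 28319) = Add(5900, 28319) = 34219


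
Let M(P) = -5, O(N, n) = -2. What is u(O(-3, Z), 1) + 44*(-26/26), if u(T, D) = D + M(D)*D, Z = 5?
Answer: -48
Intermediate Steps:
u(T, D) = -4*D (u(T, D) = D - 5*D = -4*D)
u(O(-3, Z), 1) + 44*(-26/26) = -4*1 + 44*(-26/26) = -4 + 44*(-26*1/26) = -4 + 44*(-1) = -4 - 44 = -48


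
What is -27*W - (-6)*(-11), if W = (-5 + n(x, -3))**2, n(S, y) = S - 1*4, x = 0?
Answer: -2253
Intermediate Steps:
n(S, y) = -4 + S (n(S, y) = S - 4 = -4 + S)
W = 81 (W = (-5 + (-4 + 0))**2 = (-5 - 4)**2 = (-9)**2 = 81)
-27*W - (-6)*(-11) = -27*81 - (-6)*(-11) = -2187 - 1*66 = -2187 - 66 = -2253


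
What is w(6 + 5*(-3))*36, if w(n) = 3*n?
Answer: -972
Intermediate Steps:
w(6 + 5*(-3))*36 = (3*(6 + 5*(-3)))*36 = (3*(6 - 15))*36 = (3*(-9))*36 = -27*36 = -972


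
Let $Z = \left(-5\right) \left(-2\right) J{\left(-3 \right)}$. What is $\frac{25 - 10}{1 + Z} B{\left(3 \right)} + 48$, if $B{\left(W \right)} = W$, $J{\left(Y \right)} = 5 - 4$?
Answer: $\frac{573}{11} \approx 52.091$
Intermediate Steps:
$J{\left(Y \right)} = 1$ ($J{\left(Y \right)} = 5 - 4 = 1$)
$Z = 10$ ($Z = \left(-5\right) \left(-2\right) 1 = 10 \cdot 1 = 10$)
$\frac{25 - 10}{1 + Z} B{\left(3 \right)} + 48 = \frac{25 - 10}{1 + 10} \cdot 3 + 48 = \frac{15}{11} \cdot 3 + 48 = \frac{45}{11} + 48 = \frac{573}{11}$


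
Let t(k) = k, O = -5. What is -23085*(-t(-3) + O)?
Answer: 46170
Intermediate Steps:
-23085*(-t(-3) + O) = -23085*(-1*(-3) - 5) = -23085*(3 - 5) = -23085*(-2) = 46170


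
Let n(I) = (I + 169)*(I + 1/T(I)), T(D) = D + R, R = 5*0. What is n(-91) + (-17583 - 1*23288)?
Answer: -335789/7 ≈ -47970.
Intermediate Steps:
R = 0
T(D) = D (T(D) = D + 0 = D)
n(I) = (169 + I)*(I + 1/I) (n(I) = (I + 169)*(I + 1/I) = (169 + I)*(I + 1/I))
n(-91) + (-17583 - 1*23288) = (169 - 91 + (-91)²*(169 - 91))/(-91) + (-17583 - 1*23288) = -(169 - 91 + 8281*78)/91 + (-17583 - 23288) = -(169 - 91 + 645918)/91 - 40871 = -1/91*645996 - 40871 = -49692/7 - 40871 = -335789/7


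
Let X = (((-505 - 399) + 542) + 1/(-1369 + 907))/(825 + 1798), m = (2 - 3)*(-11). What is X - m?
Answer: -13497331/1211826 ≈ -11.138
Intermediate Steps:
m = 11 (m = -1*(-11) = 11)
X = -167245/1211826 (X = ((-904 + 542) + 1/(-462))/2623 = (-362 - 1/462)*(1/2623) = -167245/462*1/2623 = -167245/1211826 ≈ -0.13801)
X - m = -167245/1211826 - 1*11 = -167245/1211826 - 11 = -13497331/1211826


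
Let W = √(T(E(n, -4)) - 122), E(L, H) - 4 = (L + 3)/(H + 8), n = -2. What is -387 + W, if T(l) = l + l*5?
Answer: -387 + I*√386/2 ≈ -387.0 + 9.8234*I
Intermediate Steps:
E(L, H) = 4 + (3 + L)/(8 + H) (E(L, H) = 4 + (L + 3)/(H + 8) = 4 + (3 + L)/(8 + H))
T(l) = 6*l (T(l) = l + 5*l = 6*l)
W = I*√386/2 (W = √(6*((35 - 2 + 4*(-4))/(8 - 4)) - 122) = √(6*((35 - 2 - 16)/4) - 122) = √(6*((¼)*17) - 122) = √(6*(17/4) - 122) = √(51/2 - 122) = √(-193/2) = I*√386/2 ≈ 9.8234*I)
-387 + W = -387 + I*√386/2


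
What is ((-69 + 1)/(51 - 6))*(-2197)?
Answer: 149396/45 ≈ 3319.9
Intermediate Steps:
((-69 + 1)/(51 - 6))*(-2197) = -68/45*(-2197) = 149396/45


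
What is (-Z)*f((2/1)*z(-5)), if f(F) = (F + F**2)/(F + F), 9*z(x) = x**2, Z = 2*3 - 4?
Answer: -59/9 ≈ -6.5556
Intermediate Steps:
Z = 2 (Z = 6 - 4 = 2)
z(x) = x**2/9
f(F) = (F + F**2)/(2*F) (f(F) = (F + F**2)/((2*F)) = (F + F**2)*(1/(2*F)) = (F + F**2)/(2*F))
(-Z)*f((2/1)*z(-5)) = (-1*2)*(1/2 + ((2/1)*((1/9)*(-5)**2))/2) = -2*(1/2 + ((2*1)*((1/9)*25))/2) = -2*(1/2 + (2*(25/9))/2) = -2*(1/2 + (1/2)*(50/9)) = -2*(1/2 + 25/9) = -2*59/18 = -59/9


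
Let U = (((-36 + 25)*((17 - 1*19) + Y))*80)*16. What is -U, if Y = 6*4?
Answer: 309760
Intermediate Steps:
Y = 24
U = -309760 (U = (((-36 + 25)*((17 - 1*19) + 24))*80)*16 = (-11*((17 - 19) + 24)*80)*16 = (-11*(-2 + 24)*80)*16 = (-11*22*80)*16 = -242*80*16 = -19360*16 = -309760)
-U = -1*(-309760) = 309760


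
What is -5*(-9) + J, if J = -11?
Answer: 34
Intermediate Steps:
-5*(-9) + J = -5*(-9) - 11 = 45 - 11 = 34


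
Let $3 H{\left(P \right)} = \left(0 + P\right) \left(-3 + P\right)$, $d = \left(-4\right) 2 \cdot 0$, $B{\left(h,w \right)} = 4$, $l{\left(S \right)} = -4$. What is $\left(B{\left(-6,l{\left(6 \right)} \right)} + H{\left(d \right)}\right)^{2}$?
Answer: $16$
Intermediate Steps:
$d = 0$ ($d = \left(-8\right) 0 = 0$)
$H{\left(P \right)} = \frac{P \left(-3 + P\right)}{3}$ ($H{\left(P \right)} = \frac{\left(0 + P\right) \left(-3 + P\right)}{3} = \frac{P \left(-3 + P\right)}{3}$)
$\left(B{\left(-6,l{\left(6 \right)} \right)} + H{\left(d \right)}\right)^{2} = \left(4 + \frac{1}{3} \cdot 0 \left(-3 + 0\right)\right)^{2} = \left(4 + \frac{1}{3} \cdot 0 \left(-3\right)\right)^{2} = \left(4 + 0\right)^{2} = 4^{2} = 16$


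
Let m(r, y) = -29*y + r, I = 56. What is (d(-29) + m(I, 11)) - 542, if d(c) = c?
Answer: -834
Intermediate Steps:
m(r, y) = r - 29*y
(d(-29) + m(I, 11)) - 542 = (-29 + (56 - 29*11)) - 542 = (-29 + (56 - 319)) - 542 = (-29 - 263) - 542 = -292 - 542 = -834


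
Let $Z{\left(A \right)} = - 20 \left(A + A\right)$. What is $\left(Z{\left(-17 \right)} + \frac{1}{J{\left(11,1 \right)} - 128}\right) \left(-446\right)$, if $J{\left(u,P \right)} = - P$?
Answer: $- \frac{39122674}{129} \approx -3.0328 \cdot 10^{5}$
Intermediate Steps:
$Z{\left(A \right)} = - 40 A$ ($Z{\left(A \right)} = - 20 \cdot 2 A = - 40 A$)
$\left(Z{\left(-17 \right)} + \frac{1}{J{\left(11,1 \right)} - 128}\right) \left(-446\right) = \left(\left(-40\right) \left(-17\right) + \frac{1}{\left(-1\right) 1 - 128}\right) \left(-446\right) = \left(680 + \frac{1}{-1 - 128}\right) \left(-446\right) = \left(680 + \frac{1}{-129}\right) \left(-446\right) = \left(680 - \frac{1}{129}\right) \left(-446\right) = \frac{87719}{129} \left(-446\right) = - \frac{39122674}{129}$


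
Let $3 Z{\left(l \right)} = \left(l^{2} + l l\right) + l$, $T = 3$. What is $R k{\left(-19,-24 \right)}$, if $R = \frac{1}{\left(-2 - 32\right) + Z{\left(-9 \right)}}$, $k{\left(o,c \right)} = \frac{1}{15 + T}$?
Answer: $\frac{1}{306} \approx 0.003268$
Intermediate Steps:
$Z{\left(l \right)} = \frac{l}{3} + \frac{2 l^{2}}{3}$ ($Z{\left(l \right)} = \frac{\left(l^{2} + l l\right) + l}{3} = \frac{\left(l^{2} + l^{2}\right) + l}{3} = \frac{2 l^{2} + l}{3} = \frac{l + 2 l^{2}}{3} = \frac{l}{3} + \frac{2 l^{2}}{3}$)
$k{\left(o,c \right)} = \frac{1}{18}$ ($k{\left(o,c \right)} = \frac{1}{15 + 3} = \frac{1}{18}$)
$R = \frac{1}{17}$ ($R = \frac{1}{\left(-2 - 32\right) + \frac{1}{3} \left(-9\right) \left(1 + 2 \left(-9\right)\right)} = \frac{1}{\left(-2 - 32\right) + \frac{1}{3} \left(-9\right) \left(1 - 18\right)} = \frac{1}{-34 + \frac{1}{3} \left(-9\right) \left(-17\right)} = \frac{1}{-34 + 51} = \frac{1}{17} \approx 0.058824$)
$R k{\left(-19,-24 \right)} = \frac{1}{17} \cdot \frac{1}{18} = \frac{1}{306}$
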